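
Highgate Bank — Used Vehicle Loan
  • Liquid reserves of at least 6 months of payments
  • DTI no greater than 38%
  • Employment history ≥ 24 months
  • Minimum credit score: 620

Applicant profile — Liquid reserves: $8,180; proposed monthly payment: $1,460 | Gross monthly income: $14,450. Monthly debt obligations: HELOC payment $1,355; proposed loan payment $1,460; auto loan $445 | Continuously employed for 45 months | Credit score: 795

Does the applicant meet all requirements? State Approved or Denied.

Reserves: 8,180 ÷ 1,460 = 5.6 months (below 6-month minimum)
Total monthly debts = (1,355 + 1,460 + 445) = 3,260. DTI: 3,260 ÷ 14,450 = 22.6%, within the 38% cap
Employment 45 ≥ 24 months
Credit score 795 ≥ 620 (meets)
Fails on reserves.

Denied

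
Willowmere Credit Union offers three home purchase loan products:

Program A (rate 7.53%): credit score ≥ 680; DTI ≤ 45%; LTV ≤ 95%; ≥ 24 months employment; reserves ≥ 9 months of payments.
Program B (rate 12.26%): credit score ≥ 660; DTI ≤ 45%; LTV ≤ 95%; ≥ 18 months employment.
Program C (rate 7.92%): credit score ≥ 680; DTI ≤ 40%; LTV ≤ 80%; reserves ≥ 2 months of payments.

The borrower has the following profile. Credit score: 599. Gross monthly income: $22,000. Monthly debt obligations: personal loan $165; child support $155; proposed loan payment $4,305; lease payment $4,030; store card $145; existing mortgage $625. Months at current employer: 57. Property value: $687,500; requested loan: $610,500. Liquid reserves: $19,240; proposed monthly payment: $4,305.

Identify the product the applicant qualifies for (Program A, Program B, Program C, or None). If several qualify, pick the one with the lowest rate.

Total debts = (165 + 155 + 4,305 + 4,030 + 145 + 625) = 9,425; DTI = 9,425/22,000 = 42.8%.
LTV = 610,500/687,500 = 88.8%.
Reserves = 19,240/4,305 = 4.5 months.
Program A: score 599 < 680; DTI 42.8% ≤ 45%; LTV 88.8% ≤ 95%; employment 57 ≥ 24 mo; reserves 4.5 < 9 mo → does not qualify.
Program B: score 599 < 660; DTI 42.8% ≤ 45%; LTV 88.8% ≤ 95%; employment 57 ≥ 18 mo → does not qualify.
Program C: score 599 < 680; DTI 42.8% > 40%; LTV 88.8% > 80%; reserves 4.5 ≥ 2 mo → does not qualify.

None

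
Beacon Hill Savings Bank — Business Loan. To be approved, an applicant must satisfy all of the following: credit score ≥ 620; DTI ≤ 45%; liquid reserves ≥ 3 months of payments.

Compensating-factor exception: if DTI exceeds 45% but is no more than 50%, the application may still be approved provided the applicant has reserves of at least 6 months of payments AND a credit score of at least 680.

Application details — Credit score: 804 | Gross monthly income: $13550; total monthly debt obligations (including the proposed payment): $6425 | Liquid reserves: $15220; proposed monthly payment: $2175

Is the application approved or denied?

Approved

Credit score 804 ≥ 620 (meets base)
DTI: 6,425 ÷ 13,550 = 47.4%, over the 45% base limit.
Reserves = 15,220/2,175 = 7.0 months ≥ 3
DTI 47.4% is within the 45%–50% exception band; checking compensating factors.
Override check — reserves: 7.0 mo (ok); score: 804 (ok).
Both override conditions satisfied; DTI exception granted.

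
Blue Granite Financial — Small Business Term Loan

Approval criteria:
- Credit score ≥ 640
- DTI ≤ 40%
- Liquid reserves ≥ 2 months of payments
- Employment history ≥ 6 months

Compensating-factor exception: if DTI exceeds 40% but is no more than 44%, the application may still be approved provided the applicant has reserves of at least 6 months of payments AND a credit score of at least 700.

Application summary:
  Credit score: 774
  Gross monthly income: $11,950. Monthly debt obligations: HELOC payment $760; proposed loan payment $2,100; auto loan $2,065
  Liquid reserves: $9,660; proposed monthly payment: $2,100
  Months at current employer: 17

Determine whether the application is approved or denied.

Credit score 774 ≥ 640 (meets base)
Total debts = (760 + 2,100 + 2,065) = 4,925. DTI: 4,925 ÷ 11,950 = 41.2%, over the 40% base limit.
Reserves = 9,660/2,100 = 4.6 months ≥ 2
Employment 17 ≥ 6 months
41.2% falls in the override range (40%–44%), so the compensating-factor test applies.
Override check — reserves: 4.6 mo (short of 6); score: 774 (ok).
Compensating-factor requirement not fully met.

Denied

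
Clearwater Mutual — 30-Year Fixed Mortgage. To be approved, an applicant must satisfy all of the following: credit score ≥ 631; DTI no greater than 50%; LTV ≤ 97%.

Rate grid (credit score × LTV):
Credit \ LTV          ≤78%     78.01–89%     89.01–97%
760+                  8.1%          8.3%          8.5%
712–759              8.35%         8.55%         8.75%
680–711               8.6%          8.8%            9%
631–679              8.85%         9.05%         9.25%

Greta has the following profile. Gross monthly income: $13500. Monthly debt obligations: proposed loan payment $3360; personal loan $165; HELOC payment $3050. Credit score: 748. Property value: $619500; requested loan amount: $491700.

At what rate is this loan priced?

Credit score 748 ≥ 631; Total monthly debts = (3,360 + 165 + 3,050) = 6,575. Debt-to-income = 6,575/13,500 = 48.7% — meets 50% limit
LTV = 491,700/619,500 = 79.4% ≤ 97%
Credit 748 → row 712–759; LTV 79.4% → column 78.01–89%. Grid cell → 8.55%.

8.55%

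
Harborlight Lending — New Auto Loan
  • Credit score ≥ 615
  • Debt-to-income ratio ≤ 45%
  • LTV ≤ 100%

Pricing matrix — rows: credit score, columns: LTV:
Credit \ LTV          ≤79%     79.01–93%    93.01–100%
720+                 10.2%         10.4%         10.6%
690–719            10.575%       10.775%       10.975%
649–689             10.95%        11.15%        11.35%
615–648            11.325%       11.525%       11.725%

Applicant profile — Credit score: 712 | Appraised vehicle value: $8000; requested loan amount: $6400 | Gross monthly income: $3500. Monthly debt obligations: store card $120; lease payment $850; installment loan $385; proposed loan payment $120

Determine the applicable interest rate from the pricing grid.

Credit score 712 ≥ 615; Total monthly debts = (120 + 850 + 385 + 120) = 1,475. DTI = 1,475/3,500 = 42.1% ≤ 45%
LTV: 6,400 ÷ 8,000 = 80%, within 100% cap
Credit 712 → row 690–719; LTV 80% → column 79.01–93%. Grid cell → 10.775%.

10.775%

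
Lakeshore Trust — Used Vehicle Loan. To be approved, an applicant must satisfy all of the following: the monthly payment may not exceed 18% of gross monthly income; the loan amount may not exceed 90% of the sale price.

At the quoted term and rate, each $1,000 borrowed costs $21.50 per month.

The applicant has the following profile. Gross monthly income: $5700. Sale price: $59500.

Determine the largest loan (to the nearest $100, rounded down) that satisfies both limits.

$47,700

Payment cap: 18% × $5,700 = $1,026/month.
At $21.50 per $1,000, that supports 1,026/21.50 × 1,000 ≈ $47,720 → $47,700.
LTV cap: 90% × $59,500 = $53,550 → $53,500.
Binding constraint: payment-to-income.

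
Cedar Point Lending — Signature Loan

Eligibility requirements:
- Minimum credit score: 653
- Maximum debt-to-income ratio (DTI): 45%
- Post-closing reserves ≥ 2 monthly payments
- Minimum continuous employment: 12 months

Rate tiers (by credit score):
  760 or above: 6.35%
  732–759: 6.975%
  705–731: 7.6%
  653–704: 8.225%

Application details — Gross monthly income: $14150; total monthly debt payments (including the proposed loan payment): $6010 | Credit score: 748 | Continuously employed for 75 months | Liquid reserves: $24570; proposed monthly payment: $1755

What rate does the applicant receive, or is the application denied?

Credit score 748 ≥ 653 (meets minimum)
Employment 75 ≥ 12 months
Reserves = 24,570/1,755 = 14.0 months ≥ 2
DTI = 6,010/14,150 = 42.5% ≤ 45%
All requirements met. Score 748 falls in the 732–759 tier → 6.975%.

Approved at 6.975%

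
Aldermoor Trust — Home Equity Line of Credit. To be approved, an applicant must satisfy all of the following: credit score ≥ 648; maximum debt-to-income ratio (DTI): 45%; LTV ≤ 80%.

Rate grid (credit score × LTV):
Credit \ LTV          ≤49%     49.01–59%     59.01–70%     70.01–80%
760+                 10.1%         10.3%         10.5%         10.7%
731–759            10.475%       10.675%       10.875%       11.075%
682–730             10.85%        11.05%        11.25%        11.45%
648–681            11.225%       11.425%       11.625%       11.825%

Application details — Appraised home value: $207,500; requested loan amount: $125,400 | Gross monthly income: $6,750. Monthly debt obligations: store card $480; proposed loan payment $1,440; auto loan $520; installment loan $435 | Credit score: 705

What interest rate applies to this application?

11.25%

Credit score 705 ≥ 648; Total monthly debts = (480 + 1,440 + 520 + 435) = 2,875. DTI = 2,875/6,750 = 42.6% ≤ 45%
Loan-to-value = 125,400/207,500 = 60.4% — pass (80% max)
Credit 705 → row 682–730; LTV 60.4% → column 59.01–70%. Grid cell → 11.25%.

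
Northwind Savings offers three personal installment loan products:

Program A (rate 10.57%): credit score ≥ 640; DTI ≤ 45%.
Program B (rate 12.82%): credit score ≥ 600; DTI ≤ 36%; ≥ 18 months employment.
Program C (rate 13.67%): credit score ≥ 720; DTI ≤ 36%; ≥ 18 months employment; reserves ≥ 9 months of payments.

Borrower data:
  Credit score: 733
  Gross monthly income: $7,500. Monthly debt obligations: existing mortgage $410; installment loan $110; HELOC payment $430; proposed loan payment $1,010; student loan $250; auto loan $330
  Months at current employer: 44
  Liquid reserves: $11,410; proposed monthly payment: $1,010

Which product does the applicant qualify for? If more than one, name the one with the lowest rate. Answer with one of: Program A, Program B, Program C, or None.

Program A

Total debts = (410 + 110 + 430 + 1,010 + 250 + 330) = 2,540; DTI = 2,540/7,500 = 33.9%.
Reserves = 11,410/1,010 = 11.3 months.
Program A: score 733 ≥ 640; DTI 33.9% ≤ 45% → qualifies.
Program B: score 733 ≥ 600; DTI 33.9% ≤ 36%; employment 44 ≥ 18 mo → qualifies.
Program C: score 733 ≥ 720; DTI 33.9% ≤ 36%; employment 44 ≥ 18 mo; reserves 11.3 ≥ 9 mo → qualifies.
Qualifying: Program A, Program B, Program C. Lowest rate is 10.57% → Program A.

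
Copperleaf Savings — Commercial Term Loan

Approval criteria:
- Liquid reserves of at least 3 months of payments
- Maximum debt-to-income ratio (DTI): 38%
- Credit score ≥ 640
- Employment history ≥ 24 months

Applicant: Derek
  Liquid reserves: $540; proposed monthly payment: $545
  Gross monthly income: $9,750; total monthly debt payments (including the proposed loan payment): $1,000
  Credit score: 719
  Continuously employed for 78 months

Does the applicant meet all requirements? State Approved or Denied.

Denied

Reserves: 540 ÷ 545 = 1.0 months (below 3-month minimum)
Debt-to-income = 1,000/9,750 = 10.3% — meets 38% limit
Credit score 719 ≥ 640 (meets)
Employment 78 ≥ 24 months
Fails on reserves.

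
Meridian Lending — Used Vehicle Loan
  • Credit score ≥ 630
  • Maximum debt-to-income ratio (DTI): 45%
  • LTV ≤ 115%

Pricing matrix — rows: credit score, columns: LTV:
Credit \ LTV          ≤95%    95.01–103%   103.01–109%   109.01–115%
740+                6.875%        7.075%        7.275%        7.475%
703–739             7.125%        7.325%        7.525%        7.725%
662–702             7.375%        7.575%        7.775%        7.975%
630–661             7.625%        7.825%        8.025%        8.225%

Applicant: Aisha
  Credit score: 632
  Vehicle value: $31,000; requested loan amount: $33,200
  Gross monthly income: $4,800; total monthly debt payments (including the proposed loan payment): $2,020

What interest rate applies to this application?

Credit score 632 ≥ 630; DTI = 2,020/4,800 = 42.1% ≤ 45%
Loan-to-value = 33,200/31,000 = 107.1% — pass (115% max)
Score 632 is in the 630–661 band; LTV 107.1% is in the 103.01–109% band → 8.025%.

8.025%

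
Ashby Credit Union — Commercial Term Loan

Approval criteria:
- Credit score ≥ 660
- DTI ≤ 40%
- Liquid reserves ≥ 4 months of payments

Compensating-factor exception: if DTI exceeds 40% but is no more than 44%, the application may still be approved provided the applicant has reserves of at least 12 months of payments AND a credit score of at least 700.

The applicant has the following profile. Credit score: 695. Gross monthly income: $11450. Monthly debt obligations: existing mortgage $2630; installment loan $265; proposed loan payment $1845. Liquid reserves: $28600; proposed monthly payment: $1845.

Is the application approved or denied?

Denied

Credit score 695 ≥ 660 (meets base)
Total debts = (2,630 + 265 + 1,845) = 4,740. DTI: 4,740 ÷ 11,450 = 41.4%, over the 40% base limit.
Reserves = 28,600/1,845 = 15.5 months ≥ 4
41.4% falls in the override range (40%–44%), so the compensating-factor test applies.
Reserves 15.5 ≥ 12 months; credit score 695 < 700.
Override conditions not both satisfied; exception does not apply.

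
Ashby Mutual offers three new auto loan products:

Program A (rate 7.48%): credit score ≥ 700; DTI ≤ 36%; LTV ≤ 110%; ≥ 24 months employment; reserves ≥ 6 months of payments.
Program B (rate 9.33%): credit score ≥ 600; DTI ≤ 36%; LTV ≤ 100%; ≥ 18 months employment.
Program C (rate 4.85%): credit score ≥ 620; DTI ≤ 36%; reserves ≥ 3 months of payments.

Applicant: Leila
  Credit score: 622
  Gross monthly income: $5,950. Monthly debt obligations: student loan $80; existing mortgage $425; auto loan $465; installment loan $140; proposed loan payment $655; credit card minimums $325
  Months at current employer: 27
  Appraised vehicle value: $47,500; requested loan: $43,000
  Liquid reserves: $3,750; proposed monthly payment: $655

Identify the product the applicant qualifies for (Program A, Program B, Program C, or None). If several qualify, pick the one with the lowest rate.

Total debts = (80 + 425 + 465 + 140 + 655 + 325) = 2,090; DTI = 2,090/5,950 = 35.1%.
LTV = 43,000/47,500 = 90.5%.
Reserves = 3,750/655 = 5.7 months.
Program A: score 622 < 700; DTI 35.1% ≤ 36%; LTV 90.5% ≤ 110%; employment 27 ≥ 24 mo; reserves 5.7 < 6 mo → does not qualify.
Program B: score 622 ≥ 600; DTI 35.1% ≤ 36%; LTV 90.5% ≤ 100%; employment 27 ≥ 18 mo → qualifies.
Program C: score 622 ≥ 620; DTI 35.1% ≤ 36%; reserves 5.7 ≥ 3 mo → qualifies.
Qualifying: Program B, Program C. Lowest rate is 4.85% → Program C.

Program C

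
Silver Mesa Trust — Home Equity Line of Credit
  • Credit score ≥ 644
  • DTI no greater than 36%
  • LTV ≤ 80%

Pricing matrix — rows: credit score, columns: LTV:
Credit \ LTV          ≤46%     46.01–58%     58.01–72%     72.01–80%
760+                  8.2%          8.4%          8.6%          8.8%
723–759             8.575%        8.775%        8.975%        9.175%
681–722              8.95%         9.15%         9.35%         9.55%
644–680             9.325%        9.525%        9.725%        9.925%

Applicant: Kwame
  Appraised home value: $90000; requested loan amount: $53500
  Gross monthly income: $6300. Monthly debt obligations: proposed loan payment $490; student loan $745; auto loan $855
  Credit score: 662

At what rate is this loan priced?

Credit score 662 ≥ 644; Total monthly debts = (490 + 745 + 855) = 2,090. DTI = 2,090/6,300 = 33.2% ≤ 36%
Loan-to-value = 53,500/90,000 = 59.4% — pass (80% max)
Score 662 is in the 644–680 band; LTV 59.4% is in the 58.01–72% band → 9.725%.

9.725%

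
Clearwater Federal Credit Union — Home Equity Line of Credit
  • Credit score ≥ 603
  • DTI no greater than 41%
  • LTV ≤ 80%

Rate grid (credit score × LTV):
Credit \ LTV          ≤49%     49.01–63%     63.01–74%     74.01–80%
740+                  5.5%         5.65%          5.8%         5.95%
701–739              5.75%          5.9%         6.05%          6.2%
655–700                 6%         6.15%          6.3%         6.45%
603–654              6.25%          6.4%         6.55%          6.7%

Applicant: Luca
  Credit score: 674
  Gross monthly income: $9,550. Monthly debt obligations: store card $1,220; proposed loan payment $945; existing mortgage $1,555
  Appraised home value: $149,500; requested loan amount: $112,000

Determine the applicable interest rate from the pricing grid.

Credit score 674 ≥ 603; Total monthly debts = (1,220 + 945 + 1,555) = 3,720. DTI: 3,720 ÷ 9,550 = 39%, within the 41% cap
Loan-to-value = 112,000/149,500 = 74.9% — pass (80% max)
Score 674 is in the 655–700 band; LTV 74.9% is in the 74.01–80% band → 6.45%.

6.45%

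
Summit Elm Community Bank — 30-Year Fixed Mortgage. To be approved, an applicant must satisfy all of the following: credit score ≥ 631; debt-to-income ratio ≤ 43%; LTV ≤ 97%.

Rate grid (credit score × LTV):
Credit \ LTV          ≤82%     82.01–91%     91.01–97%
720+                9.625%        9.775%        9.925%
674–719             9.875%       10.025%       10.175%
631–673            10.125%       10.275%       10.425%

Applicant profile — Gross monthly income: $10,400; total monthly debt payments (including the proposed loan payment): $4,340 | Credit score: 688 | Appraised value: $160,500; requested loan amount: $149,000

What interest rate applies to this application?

10.175%

Credit score 688 ≥ 631; Debt-to-income = 4,340/10,400 = 41.7% — meets 43% limit
LTV = 149,000/160,500 = 92.8% ≤ 97%
Credit 688 → row 674–719; LTV 92.8% → column 91.01–97%. Grid cell → 10.175%.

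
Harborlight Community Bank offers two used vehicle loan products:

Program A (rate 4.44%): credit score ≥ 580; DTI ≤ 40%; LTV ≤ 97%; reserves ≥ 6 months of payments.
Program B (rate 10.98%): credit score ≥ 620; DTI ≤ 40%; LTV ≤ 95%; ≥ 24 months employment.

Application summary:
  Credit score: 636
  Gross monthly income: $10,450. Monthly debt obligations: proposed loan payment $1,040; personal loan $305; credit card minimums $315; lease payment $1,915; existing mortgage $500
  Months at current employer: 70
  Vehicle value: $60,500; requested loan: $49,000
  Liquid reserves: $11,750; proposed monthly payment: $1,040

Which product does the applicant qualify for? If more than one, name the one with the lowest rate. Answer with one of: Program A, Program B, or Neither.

Total debts = (1,040 + 305 + 315 + 1,915 + 500) = 4,075; DTI = 4,075/10,450 = 39%.
LTV = 49,000/60,500 = 81%.
Reserves = 11,750/1,040 = 11.3 months.
Program A: score 636 ≥ 580; DTI 39% ≤ 40%; LTV 81% ≤ 97%; reserves 11.3 ≥ 6 mo → qualifies.
Program B: score 636 ≥ 620; DTI 39% ≤ 40%; LTV 81% ≤ 95%; employment 70 ≥ 24 mo → qualifies.
Qualifying: Program A, Program B. Lowest rate is 4.44% → Program A.

Program A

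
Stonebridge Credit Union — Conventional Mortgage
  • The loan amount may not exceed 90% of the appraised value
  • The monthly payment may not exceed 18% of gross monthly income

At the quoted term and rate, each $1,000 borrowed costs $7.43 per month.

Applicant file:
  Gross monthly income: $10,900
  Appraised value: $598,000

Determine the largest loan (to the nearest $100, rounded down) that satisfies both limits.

$264,000

Payment cap: 18% × $10,900 = $1,962/month.
At $7.43 per $1,000, that supports 1,962/7.43 × 1,000 ≈ $264,064 → $264,000.
LTV cap: 90% × $598,000 = $538,200 → $538,200.
Binding constraint: payment-to-income.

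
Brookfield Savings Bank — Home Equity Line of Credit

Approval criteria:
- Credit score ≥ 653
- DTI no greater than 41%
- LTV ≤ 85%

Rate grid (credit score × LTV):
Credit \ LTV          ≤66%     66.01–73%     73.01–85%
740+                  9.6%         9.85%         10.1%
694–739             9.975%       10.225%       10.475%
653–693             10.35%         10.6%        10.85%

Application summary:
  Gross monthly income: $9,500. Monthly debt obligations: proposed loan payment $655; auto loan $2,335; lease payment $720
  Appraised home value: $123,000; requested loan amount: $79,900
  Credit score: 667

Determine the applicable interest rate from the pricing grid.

Credit score 667 ≥ 653; Total monthly debts = (655 + 2,335 + 720) = 3,710. Debt-to-income = 3,710/9,500 = 39.1% — meets 41% limit
Loan-to-value = 79,900/123,000 = 65% — pass (85% max)
Credit 667 → row 653–693; LTV 65% → column ≤66%. Grid cell → 10.35%.

10.35%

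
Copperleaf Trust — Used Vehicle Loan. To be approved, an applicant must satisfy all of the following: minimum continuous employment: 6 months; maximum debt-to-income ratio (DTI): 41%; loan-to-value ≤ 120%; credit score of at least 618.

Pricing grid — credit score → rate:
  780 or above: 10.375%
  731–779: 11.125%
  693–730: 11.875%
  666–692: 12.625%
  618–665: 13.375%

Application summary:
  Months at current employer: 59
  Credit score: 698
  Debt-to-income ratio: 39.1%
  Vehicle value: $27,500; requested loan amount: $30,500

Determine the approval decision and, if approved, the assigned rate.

Approved at 11.875%

Credit score 698 ≥ 618 (meets minimum)
LTV: 30,500 ÷ 27,500 = 110.9%, within 120% cap
Employment 59 ≥ 6 months
DTI 39.1% is within the 41% limit
All requirements met. Score 698 falls in the 693–730 tier → 11.875%.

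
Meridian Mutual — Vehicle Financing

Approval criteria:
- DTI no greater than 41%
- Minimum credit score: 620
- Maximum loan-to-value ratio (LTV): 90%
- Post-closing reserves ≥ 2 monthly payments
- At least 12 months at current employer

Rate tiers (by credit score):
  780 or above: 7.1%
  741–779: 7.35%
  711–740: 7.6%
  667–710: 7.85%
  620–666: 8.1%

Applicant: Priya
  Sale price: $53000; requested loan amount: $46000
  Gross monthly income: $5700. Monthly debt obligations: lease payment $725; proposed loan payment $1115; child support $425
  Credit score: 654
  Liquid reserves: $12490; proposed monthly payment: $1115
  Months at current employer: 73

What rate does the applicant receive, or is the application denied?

Approved at 8.1%

Credit score 654 ≥ 620 (meets minimum)
Total monthly debts = (725 + 1,115 + 425) = 2,265. Debt-to-income = 2,265/5,700 = 39.7% — meets 41% limit
Employment 73 ≥ 12 months
Liquid reserves cover 12,490/1,115 = 11.2 months — ≥ 2 required
LTV: 46,000 ÷ 53,000 = 86.8%, within 90% cap
All requirements met. Score 654 falls in the 620–666 tier → 8.1%.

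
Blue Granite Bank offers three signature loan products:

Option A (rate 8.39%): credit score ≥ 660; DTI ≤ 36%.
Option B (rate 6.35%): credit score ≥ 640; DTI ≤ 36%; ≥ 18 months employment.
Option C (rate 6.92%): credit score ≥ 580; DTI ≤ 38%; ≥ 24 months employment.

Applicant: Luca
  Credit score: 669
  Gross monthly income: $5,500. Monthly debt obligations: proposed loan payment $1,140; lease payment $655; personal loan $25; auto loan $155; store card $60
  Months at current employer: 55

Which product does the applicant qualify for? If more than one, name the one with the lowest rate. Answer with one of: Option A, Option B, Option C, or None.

Total debts = (1,140 + 655 + 25 + 155 + 60) = 2,035; DTI = 2,035/5,500 = 37%.
Option A: score 669 ≥ 660; DTI 37% > 36% → does not qualify.
Option B: score 669 ≥ 640; DTI 37% > 36%; employment 55 ≥ 18 mo → does not qualify.
Option C: score 669 ≥ 580; DTI 37% ≤ 38%; employment 55 ≥ 24 mo → qualifies.

Option C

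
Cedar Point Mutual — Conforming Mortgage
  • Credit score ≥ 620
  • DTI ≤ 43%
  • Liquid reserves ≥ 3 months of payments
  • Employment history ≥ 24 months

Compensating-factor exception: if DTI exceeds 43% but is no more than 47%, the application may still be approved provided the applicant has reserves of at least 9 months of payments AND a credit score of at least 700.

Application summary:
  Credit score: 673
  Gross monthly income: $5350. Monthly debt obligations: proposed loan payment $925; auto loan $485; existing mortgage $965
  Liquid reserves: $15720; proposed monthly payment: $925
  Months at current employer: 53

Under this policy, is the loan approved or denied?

Credit score 673 ≥ 620 (meets base)
Total debts = (925 + 485 + 965) = 2,375. DTI: 2,375 ÷ 5,350 = 44.4%, over the 43% base limit.
Reserves: 15,720 ÷ 925 = 17.0 months (meets 3-month minimum)
Employment 53 ≥ 24 months
DTI 44.4% is within the 43%–47% exception band; checking compensating factors.
Reserves 17.0 ≥ 9 months; credit score 673 < 700.
Compensating-factor requirement not fully met.

Denied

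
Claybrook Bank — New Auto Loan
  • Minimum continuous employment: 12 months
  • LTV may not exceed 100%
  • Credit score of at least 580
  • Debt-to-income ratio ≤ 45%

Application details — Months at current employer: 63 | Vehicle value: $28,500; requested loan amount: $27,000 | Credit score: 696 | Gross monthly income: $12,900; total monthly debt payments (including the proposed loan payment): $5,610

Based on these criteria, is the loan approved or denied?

Approved

Employment 63 ≥ 12 months
LTV: 27,000 ÷ 28,500 = 94.7%, within 100% cap
Credit score 696 ≥ 580 (meets)
DTI: 5,610 ÷ 12,900 = 43.5%, within the 45% cap
All criteria satisfied.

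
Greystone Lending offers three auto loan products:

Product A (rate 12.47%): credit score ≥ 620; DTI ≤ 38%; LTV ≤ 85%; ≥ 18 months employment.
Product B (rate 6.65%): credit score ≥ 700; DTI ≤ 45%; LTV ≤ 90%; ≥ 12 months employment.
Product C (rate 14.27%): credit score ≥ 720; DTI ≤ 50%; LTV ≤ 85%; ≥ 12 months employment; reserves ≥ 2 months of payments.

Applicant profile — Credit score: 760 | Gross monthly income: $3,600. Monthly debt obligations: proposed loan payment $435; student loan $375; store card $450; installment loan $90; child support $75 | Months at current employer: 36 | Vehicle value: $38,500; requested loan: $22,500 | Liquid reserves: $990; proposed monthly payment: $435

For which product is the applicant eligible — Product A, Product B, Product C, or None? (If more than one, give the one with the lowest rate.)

Total debts = (435 + 375 + 450 + 90 + 75) = 1,425; DTI = 1,425/3,600 = 39.6%.
LTV = 22,500/38,500 = 58.4%.
Reserves = 990/435 = 2.3 months.
Product A: score 760 ≥ 620; DTI 39.6% > 38%; LTV 58.4% ≤ 85%; employment 36 ≥ 18 mo → does not qualify.
Product B: score 760 ≥ 700; DTI 39.6% ≤ 45%; LTV 58.4% ≤ 90%; employment 36 ≥ 12 mo → qualifies.
Product C: score 760 ≥ 720; DTI 39.6% ≤ 50%; LTV 58.4% ≤ 85%; employment 36 ≥ 12 mo; reserves 2.3 ≥ 2 mo → qualifies.
Qualifying: Product B, Product C. Lowest rate is 6.65% → Product B.

Product B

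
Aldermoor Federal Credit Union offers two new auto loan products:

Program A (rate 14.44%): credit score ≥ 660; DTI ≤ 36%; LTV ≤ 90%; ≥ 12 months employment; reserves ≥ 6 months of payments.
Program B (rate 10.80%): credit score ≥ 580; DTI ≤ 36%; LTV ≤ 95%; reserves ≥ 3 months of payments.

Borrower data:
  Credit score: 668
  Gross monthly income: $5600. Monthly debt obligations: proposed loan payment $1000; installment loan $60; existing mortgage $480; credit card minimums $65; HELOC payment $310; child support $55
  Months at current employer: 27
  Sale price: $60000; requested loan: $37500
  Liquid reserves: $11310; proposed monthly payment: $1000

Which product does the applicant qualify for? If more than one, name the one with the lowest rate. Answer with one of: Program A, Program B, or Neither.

Program B

Total debts = (1,000 + 60 + 480 + 65 + 310 + 55) = 1,970; DTI = 1,970/5,600 = 35.2%.
LTV = 37,500/60,000 = 62.5%.
Reserves = 11,310/1,000 = 11.3 months.
Program A: score 668 ≥ 660; DTI 35.2% ≤ 36%; LTV 62.5% ≤ 90%; employment 27 ≥ 12 mo; reserves 11.3 ≥ 6 mo → qualifies.
Program B: score 668 ≥ 580; DTI 35.2% ≤ 36%; LTV 62.5% ≤ 95%; reserves 11.3 ≥ 3 mo → qualifies.
Qualifying: Program A, Program B. Lowest rate is 10.80% → Program B.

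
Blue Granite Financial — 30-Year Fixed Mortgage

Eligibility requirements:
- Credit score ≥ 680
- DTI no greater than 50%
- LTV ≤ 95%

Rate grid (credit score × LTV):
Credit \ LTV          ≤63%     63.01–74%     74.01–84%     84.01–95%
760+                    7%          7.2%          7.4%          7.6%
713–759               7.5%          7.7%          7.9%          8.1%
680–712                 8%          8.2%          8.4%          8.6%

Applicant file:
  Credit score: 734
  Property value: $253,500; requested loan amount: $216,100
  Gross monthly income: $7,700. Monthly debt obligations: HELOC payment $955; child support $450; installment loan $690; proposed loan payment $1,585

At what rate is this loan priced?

8.1%

Credit score 734 ≥ 680; Total monthly debts = (955 + 450 + 690 + 1,585) = 3,680. Debt-to-income = 3,680/7,700 = 47.8% — meets 50% limit
LTV: 216,100 ÷ 253,500 = 85.2%, within 95% cap
Credit 734 → row 713–759; LTV 85.2% → column 84.01–95%. Grid cell → 8.1%.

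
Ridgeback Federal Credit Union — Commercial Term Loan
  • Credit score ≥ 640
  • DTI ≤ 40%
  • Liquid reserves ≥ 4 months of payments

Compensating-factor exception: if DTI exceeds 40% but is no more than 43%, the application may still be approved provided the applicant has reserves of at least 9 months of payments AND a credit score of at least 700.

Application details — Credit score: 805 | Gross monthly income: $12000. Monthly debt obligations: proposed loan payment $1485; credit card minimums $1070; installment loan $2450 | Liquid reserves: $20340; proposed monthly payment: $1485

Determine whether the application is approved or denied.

Credit score 805 ≥ 640 (meets base)
Total debts = (1,485 + 1,070 + 2,450) = 5,005. DTI: 5,005 ÷ 12,000 = 41.7%, over the 40% base limit.
Reserves = 20,340/1,485 = 13.7 months ≥ 4
DTI 41.7% is within the 40%–43% exception band; checking compensating factors.
Override check — reserves: 13.7 mo (ok); score: 805 (ok).
Both override conditions satisfied; DTI exception granted.

Approved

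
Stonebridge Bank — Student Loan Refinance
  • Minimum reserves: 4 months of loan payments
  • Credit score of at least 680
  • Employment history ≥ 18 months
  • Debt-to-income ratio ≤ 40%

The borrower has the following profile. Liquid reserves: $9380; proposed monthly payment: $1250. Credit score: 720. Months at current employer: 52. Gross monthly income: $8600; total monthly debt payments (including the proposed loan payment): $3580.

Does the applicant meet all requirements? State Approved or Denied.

Denied

Reserves: 9,380 ÷ 1,250 = 7.5 months (meets 4-month minimum)
Credit score 720 ≥ 680 (meets)
Employment 52 ≥ 18 months
DTI: 3,580 ÷ 8,600 = 41.6%, exceeds the 40% cap
Fails on DTI.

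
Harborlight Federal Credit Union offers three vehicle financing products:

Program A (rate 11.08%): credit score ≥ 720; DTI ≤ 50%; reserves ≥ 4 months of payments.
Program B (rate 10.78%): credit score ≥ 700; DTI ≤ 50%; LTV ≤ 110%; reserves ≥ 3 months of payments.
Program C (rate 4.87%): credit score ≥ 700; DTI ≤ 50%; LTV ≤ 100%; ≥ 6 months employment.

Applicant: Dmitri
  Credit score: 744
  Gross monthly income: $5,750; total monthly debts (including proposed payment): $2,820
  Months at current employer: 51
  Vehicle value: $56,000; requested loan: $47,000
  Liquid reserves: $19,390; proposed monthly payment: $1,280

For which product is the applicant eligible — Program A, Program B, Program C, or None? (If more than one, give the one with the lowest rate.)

Program C

DTI = 2,820/5,750 = 49%.
LTV = 47,000/56,000 = 83.9%.
Reserves = 19,390/1,280 = 15.1 months.
Program A: score 744 ≥ 720; DTI 49% ≤ 50%; reserves 15.1 ≥ 4 mo → qualifies.
Program B: score 744 ≥ 700; DTI 49% ≤ 50%; LTV 83.9% ≤ 110%; reserves 15.1 ≥ 3 mo → qualifies.
Program C: score 744 ≥ 700; DTI 49% ≤ 50%; LTV 83.9% ≤ 100%; employment 51 ≥ 6 mo → qualifies.
Qualifying: Program A, Program B, Program C. Lowest rate is 4.87% → Program C.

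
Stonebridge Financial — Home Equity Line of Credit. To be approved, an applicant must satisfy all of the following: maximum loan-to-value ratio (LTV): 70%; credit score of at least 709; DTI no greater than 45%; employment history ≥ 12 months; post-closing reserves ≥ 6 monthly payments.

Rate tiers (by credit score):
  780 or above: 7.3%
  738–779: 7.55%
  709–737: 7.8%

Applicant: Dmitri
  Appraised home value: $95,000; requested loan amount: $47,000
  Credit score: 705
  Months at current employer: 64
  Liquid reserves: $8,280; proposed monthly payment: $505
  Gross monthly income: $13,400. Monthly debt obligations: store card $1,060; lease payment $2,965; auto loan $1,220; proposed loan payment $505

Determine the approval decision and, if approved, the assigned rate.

Credit score 705 < 709 (below minimum)
Total monthly debts = (1,060 + 2,965 + 1,220 + 505) = 5,750. DTI: 5,750 ÷ 13,400 = 42.9%, within the 45% cap
Employment 64 ≥ 12 months
LTV: 47,000 ÷ 95,000 = 49.5%, within 70% cap
Reserves: 8,280 ÷ 505 = 16.4 months (meets 6-month minimum)
Not all requirements met → denied.

Denied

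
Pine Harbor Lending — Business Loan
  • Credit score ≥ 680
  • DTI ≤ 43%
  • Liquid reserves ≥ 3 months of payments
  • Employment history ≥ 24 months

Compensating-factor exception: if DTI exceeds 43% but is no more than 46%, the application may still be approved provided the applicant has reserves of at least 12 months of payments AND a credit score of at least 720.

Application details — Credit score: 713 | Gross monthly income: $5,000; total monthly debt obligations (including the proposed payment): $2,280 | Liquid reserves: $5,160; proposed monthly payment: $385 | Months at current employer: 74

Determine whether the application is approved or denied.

Denied

Credit score 713 ≥ 680 (meets base)
DTI = 2,280/5,000 = 45.6% > 43% — standard DTI limit exceeded.
Reserves: 5,160 ÷ 385 = 13.4 months (meets 3-month minimum)
Employment 74 ≥ 24 months
45.6% falls in the override range (43%–46%), so the compensating-factor test applies.
Reserves 13.4 ≥ 12 months; credit score 713 < 720.
Override conditions not both satisfied; exception does not apply.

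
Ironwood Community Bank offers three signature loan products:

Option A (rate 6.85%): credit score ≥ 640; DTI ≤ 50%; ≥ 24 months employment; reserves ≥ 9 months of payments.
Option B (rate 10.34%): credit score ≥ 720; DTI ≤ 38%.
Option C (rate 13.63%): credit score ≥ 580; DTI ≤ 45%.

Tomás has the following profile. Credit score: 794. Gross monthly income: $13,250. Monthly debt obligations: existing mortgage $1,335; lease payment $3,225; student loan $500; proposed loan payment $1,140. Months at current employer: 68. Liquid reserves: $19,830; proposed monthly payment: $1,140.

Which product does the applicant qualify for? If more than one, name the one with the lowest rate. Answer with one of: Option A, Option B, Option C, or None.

Option A

Total debts = (1,335 + 3,225 + 500 + 1,140) = 6,200; DTI = 6,200/13,250 = 46.8%.
Reserves = 19,830/1,140 = 17.4 months.
Option A: score 794 ≥ 640; DTI 46.8% ≤ 50%; employment 68 ≥ 24 mo; reserves 17.4 ≥ 9 mo → qualifies.
Option B: score 794 ≥ 720; DTI 46.8% > 38% → does not qualify.
Option C: score 794 ≥ 580; DTI 46.8% > 45% → does not qualify.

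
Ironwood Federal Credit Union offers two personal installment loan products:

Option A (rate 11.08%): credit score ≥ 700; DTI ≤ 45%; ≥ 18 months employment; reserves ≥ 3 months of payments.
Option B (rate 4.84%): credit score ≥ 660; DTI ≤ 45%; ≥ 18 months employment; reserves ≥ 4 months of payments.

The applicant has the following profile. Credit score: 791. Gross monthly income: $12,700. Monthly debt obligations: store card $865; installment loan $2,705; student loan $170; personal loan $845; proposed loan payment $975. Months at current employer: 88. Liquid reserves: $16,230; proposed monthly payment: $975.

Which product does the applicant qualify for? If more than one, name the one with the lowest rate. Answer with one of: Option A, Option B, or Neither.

Total debts = (865 + 2,705 + 170 + 845 + 975) = 5,560; DTI = 5,560/12,700 = 43.8%.
Reserves = 16,230/975 = 16.6 months.
Option A: score 791 ≥ 700; DTI 43.8% ≤ 45%; employment 88 ≥ 18 mo; reserves 16.6 ≥ 3 mo → qualifies.
Option B: score 791 ≥ 660; DTI 43.8% ≤ 45%; employment 88 ≥ 18 mo; reserves 16.6 ≥ 4 mo → qualifies.
Qualifying: Option A, Option B. Lowest rate is 4.84% → Option B.

Option B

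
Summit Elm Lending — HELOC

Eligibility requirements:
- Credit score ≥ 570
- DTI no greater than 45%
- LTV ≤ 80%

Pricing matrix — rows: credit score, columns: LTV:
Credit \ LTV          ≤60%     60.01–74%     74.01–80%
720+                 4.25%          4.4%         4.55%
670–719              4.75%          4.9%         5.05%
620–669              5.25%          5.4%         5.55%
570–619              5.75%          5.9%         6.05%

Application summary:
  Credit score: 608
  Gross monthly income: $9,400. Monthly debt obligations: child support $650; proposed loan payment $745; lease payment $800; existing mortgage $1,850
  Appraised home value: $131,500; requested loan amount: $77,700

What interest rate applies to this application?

Credit score 608 ≥ 570; Total monthly debts = (650 + 745 + 800 + 1,850) = 4,045. Debt-to-income = 4,045/9,400 = 43% — meets 45% limit
LTV: 77,700 ÷ 131,500 = 59.1%, within 80% cap
Score 608 is in the 570–619 band; LTV 59.1% is in the ≤60% band → 5.75%.

5.75%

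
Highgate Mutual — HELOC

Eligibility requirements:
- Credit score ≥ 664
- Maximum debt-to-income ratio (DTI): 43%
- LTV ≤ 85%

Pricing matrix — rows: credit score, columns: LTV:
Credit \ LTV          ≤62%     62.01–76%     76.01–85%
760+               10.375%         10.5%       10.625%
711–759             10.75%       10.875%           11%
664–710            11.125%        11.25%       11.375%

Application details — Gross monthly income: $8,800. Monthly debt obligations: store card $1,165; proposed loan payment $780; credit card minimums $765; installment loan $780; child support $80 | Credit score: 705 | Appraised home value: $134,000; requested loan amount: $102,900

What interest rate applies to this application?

Credit score 705 ≥ 664; Total monthly debts = (1,165 + 780 + 765 + 780 + 80) = 3,570. Debt-to-income = 3,570/8,800 = 40.6% — meets 43% limit
Loan-to-value = 102,900/134,000 = 76.8% — pass (85% max)
Score 705 is in the 664–710 band; LTV 76.8% is in the 76.01–85% band → 11.375%.

11.375%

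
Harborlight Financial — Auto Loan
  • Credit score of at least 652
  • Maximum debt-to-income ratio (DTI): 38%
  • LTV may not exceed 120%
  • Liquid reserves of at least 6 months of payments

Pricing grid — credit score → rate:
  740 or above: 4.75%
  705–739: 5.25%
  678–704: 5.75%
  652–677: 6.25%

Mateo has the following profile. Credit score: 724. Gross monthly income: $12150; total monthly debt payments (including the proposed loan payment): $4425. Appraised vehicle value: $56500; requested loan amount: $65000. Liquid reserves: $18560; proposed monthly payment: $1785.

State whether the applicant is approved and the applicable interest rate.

Approved at 5.25%

Credit score 724 ≥ 652 (meets minimum)
LTV = 65,000/56,500 = 115% ≤ 120%
Reserves: 18,560 ÷ 1,785 = 10.4 months (meets 6-month minimum)
DTI = 4,425/12,150 = 36.4% ≤ 38%
All requirements met. Score 724 falls in the 705–739 tier → 5.25%.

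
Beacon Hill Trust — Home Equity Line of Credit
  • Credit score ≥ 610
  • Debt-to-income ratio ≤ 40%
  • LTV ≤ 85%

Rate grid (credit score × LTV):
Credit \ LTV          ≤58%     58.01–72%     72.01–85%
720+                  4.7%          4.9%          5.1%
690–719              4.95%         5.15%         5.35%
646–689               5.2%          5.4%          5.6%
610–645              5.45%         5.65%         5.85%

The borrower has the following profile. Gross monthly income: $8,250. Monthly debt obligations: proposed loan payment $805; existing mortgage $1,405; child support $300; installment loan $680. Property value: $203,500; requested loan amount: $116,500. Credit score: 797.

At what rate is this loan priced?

4.7%

Credit score 797 ≥ 610; Total monthly debts = (805 + 1,405 + 300 + 680) = 3,190. DTI = 3,190/8,250 = 38.7% ≤ 40%
LTV = 116,500/203,500 = 57.2% ≤ 85%
Score 797 is in the 720+ band; LTV 57.2% is in the ≤58% band → 4.7%.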